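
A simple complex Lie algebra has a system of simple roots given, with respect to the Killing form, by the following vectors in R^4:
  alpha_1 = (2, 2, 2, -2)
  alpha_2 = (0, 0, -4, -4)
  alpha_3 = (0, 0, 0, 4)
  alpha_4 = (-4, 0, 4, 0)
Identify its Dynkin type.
type F_4

Compute the Cartan integers a_ij = 2(alpha_i, alpha_j)/(alpha_j, alpha_j); the resulting 4x4 Cartan matrix is
[[2, 0, -1, 0], [0, 2, -2, -1], [-1, -1, 2, 0], [0, -1, 0, 2]].
The roots have two lengths (squared-length ratio 2:1); the short ones are alpha_{1,3}. The associated Dynkin diagram is a chain of 4 nodes with a double edge between the middle two (F_4), so the type is F_4.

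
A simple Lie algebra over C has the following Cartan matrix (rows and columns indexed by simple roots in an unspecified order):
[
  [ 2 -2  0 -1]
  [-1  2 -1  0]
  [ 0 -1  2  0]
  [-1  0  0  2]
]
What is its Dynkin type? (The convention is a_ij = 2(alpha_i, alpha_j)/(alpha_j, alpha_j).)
F_4

The matrix has rank 4 with 2's on the diagonal. Reading the off-diagonal entries as Dynkin edges (a single edge where a_ij = a_ji = -1; a double or triple edge where a_ij * a_ji = 2 or 3), the diagram is a chain of 4 nodes with a double edge between the middle two (F_4). One simple-root ordering that puts it in standard form is (alpha_4, alpha_1, alpha_2, alpha_3). So the algebra is type F_4.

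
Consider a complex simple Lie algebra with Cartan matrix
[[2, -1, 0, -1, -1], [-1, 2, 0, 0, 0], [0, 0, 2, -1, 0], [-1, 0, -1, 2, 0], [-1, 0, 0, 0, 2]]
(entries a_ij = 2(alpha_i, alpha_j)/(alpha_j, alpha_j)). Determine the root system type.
D_5

The matrix has rank 5 with 2's on the diagonal. Reading the off-diagonal entries as Dynkin edges (a single edge where a_ij = a_ji = -1; a double or triple edge where a_ij * a_ji = 2 or 3), the diagram is a chain of 3 nodes with a fork of two nodes at one end (D_5). One simple-root ordering that puts it in standard form is (alpha_3, alpha_4, alpha_1, alpha_5, alpha_2). So the algebra is type D_5, i.e. so(10).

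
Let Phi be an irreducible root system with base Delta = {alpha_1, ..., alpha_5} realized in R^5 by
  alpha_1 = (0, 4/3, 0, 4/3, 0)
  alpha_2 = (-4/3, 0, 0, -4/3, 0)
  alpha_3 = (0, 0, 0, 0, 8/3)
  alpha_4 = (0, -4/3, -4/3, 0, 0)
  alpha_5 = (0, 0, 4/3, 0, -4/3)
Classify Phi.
C5

Compute the Cartan integers a_ij = 2(alpha_i, alpha_j)/(alpha_j, alpha_j); the resulting 5x5 Cartan matrix is
[[2, -1, 0, -1, 0], [-1, 2, 0, 0, 0], [0, 0, 2, 0, -2], [-1, 0, 0, 2, -1], [0, 0, -1, -1, 2]].
The roots have two lengths (squared-length ratio 2:1); the short ones are alpha_{1,2,4,5}. The associated Dynkin diagram is a chain of 5 nodes with a double edge at one end; the terminal node there is the unique long simple root (C_5), so the type is C_5 (the algebra sp(10)).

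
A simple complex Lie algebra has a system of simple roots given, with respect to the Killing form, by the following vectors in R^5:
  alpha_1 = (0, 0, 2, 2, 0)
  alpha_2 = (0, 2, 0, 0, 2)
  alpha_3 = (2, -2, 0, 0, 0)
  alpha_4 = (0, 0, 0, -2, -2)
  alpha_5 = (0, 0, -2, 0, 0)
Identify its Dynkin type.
Compute the Cartan integers a_ij = 2(alpha_i, alpha_j)/(alpha_j, alpha_j); the resulting 5x5 Cartan matrix is
[[2, 0, 0, -1, -2], [0, 2, -1, -1, 0], [0, -1, 2, 0, 0], [-1, -1, 0, 2, 0], [-1, 0, 0, 0, 2]].
The roots have two lengths (squared-length ratio 2:1); the short ones are alpha_{5}. The associated Dynkin diagram is a chain of 5 nodes with a double edge at one end; the terminal node there is the unique short simple root (B_5), so the type is B_5 (the algebra so(11)).

type B_5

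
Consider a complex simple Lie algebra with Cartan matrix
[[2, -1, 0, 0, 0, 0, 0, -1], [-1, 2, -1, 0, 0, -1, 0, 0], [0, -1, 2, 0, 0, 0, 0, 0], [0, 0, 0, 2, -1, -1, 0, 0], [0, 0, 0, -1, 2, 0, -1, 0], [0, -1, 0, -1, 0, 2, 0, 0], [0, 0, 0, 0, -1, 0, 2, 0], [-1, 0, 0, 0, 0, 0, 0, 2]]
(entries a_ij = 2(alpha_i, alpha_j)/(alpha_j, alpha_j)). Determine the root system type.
The matrix has rank 8 with 2's on the diagonal. Reading the off-diagonal entries as Dynkin edges (a single edge where a_ij = a_ji = -1; a double or triple edge where a_ij * a_ji = 2 or 3), the diagram is a chain of 7 nodes with one extra node attached to the third node from one end (E_8). One simple-root ordering that puts it in standard form is (alpha_8, alpha_3, alpha_1, alpha_2, alpha_6, alpha_4, alpha_5, alpha_7). So the algebra is type E_8.

type E_8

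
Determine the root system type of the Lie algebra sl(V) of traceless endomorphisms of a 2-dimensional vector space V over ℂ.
A_1 (sl(2))

This is sl(2), which has dimension 2^2 - 1 = 3 and rank 2 - 1 = 1 (a Cartan subalgebra is the diagonal traceless matrices). In the classification of classical Lie algebras, the special linear algebra sl(n+1) has type A_n; here n = 1, so the Dynkin diagram is a chain of 1 nodes with single edges (A_1). Hence the type is A_1.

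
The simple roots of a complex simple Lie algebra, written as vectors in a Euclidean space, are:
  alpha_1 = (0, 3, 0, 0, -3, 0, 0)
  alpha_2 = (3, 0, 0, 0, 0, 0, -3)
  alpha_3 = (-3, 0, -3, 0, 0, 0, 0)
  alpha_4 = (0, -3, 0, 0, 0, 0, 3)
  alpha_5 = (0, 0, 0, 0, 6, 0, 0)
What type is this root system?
Compute the Cartan integers a_ij = 2(alpha_i, alpha_j)/(alpha_j, alpha_j); the resulting 5x5 Cartan matrix is
[[2, 0, 0, -1, -1], [0, 2, -1, -1, 0], [0, -1, 2, 0, 0], [-1, -1, 0, 2, 0], [-2, 0, 0, 0, 2]].
The roots have two lengths (squared-length ratio 2:1); the short ones are alpha_{1,2,3,4}. The associated Dynkin diagram is a chain of 5 nodes with a double edge at one end; the terminal node there is the unique long simple root (C_5), so the type is C_5 (the algebra sp(10)).

C_5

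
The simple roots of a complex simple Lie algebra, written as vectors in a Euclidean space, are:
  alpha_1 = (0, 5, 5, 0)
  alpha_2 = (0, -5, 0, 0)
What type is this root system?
B_2

Compute the Cartan integers a_ij = 2(alpha_i, alpha_j)/(alpha_j, alpha_j); the resulting 2x2 Cartan matrix is
[[2, -2], [-1, 2]].
The roots have two lengths (squared-length ratio 2:1); the short ones are alpha_{2}. The associated Dynkin diagram is a chain of 2 nodes with a double edge at one end; the terminal node there is the unique short simple root (B_2), so the type is B_2 (the algebra so(5)).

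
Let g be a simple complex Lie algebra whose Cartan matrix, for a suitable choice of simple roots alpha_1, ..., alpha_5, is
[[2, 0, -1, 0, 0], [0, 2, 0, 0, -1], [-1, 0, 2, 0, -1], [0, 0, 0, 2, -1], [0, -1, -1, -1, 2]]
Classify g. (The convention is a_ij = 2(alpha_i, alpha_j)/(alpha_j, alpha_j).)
type D_5

The matrix has rank 5 with 2's on the diagonal. Reading the off-diagonal entries as Dynkin edges (a single edge where a_ij = a_ji = -1; a double or triple edge where a_ij * a_ji = 2 or 3), the diagram is a chain of 3 nodes with a fork of two nodes at one end (D_5). One simple-root ordering that puts it in standard form is (alpha_1, alpha_3, alpha_5, alpha_2, alpha_4). So the algebra is type D_5, i.e. so(10).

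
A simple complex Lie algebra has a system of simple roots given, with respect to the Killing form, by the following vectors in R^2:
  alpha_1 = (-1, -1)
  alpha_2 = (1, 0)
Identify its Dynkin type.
B_2

Compute the Cartan integers a_ij = 2(alpha_i, alpha_j)/(alpha_j, alpha_j); the resulting 2x2 Cartan matrix is
[[2, -2], [-1, 2]].
The roots have two lengths (squared-length ratio 2:1); the short ones are alpha_{2}. The associated Dynkin diagram is a chain of 2 nodes with a double edge at one end; the terminal node there is the unique short simple root (B_2), so the type is B_2 (the algebra so(5)).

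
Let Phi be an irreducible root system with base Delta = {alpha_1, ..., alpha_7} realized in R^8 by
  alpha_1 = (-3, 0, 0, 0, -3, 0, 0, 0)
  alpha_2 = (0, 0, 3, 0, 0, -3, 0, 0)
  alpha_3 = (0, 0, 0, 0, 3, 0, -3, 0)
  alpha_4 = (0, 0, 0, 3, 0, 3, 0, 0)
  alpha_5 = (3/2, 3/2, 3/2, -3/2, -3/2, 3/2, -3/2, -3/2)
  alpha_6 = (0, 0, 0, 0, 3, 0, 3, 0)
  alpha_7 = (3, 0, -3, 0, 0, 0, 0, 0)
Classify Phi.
Compute the Cartan integers a_ij = 2(alpha_i, alpha_j)/(alpha_j, alpha_j); the resulting 7x7 Cartan matrix is
[[2, 0, -1, 0, 0, -1, -1], [0, 2, 0, -1, 0, 0, -1], [-1, 0, 2, 0, 0, 0, 0], [0, -1, 0, 2, 0, 0, 0], [0, 0, 0, 0, 2, -1, 0], [-1, 0, 0, 0, -1, 2, 0], [-1, -1, 0, 0, 0, 0, 2]].
All simple roots have the same length, so the diagram is simply laced. The associated Dynkin diagram is a chain of 6 nodes with one extra node attached to the third node from one end (E_7), so the type is E_7.

E_7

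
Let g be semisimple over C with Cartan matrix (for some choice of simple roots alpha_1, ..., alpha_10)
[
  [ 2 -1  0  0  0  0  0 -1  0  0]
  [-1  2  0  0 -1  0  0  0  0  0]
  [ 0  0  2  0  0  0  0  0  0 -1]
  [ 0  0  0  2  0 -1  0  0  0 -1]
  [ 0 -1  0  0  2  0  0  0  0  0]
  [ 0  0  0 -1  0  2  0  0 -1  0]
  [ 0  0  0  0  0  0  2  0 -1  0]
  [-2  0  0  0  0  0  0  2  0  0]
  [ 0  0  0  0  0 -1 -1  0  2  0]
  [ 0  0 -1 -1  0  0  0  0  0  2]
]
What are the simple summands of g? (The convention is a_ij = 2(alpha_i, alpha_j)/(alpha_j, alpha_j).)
The diagram associated to this matrix has two connected components: the simple roots {alpha_3, alpha_4, alpha_6, alpha_7, alpha_9, alpha_10} form a chain of 6 nodes with single edges (A_6), and {alpha_1, alpha_2, alpha_5, alpha_8} form a chain of 4 nodes with a double edge at one end; the terminal node there is the unique long simple root (C_4). A semisimple Lie algebra decomposes uniquely as the direct sum of simple ideals, one per connected component of its Dynkin diagram, so g ≅ A_6 ⊕ C_4 (dimension 48 + 36 = 84).

A_6 (sl(7)) ⊕ C_4 (sp(8))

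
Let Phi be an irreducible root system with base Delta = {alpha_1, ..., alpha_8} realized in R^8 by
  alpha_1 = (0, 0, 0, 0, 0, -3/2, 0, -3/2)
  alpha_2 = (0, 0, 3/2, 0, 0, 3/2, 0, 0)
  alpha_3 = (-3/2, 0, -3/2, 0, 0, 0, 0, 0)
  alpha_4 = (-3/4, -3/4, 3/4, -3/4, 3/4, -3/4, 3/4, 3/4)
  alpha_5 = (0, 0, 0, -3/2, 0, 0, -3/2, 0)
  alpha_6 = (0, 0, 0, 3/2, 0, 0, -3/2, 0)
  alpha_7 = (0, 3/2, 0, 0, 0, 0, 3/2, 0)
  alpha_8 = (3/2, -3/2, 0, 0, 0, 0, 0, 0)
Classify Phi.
E8

Compute the Cartan integers a_ij = 2(alpha_i, alpha_j)/(alpha_j, alpha_j); the resulting 8x8 Cartan matrix is
[[2, -1, 0, 0, 0, 0, 0, 0], [-1, 2, -1, 0, 0, 0, 0, 0], [0, -1, 2, 0, 0, 0, 0, -1], [0, 0, 0, 2, 0, -1, 0, 0], [0, 0, 0, 0, 2, 0, -1, 0], [0, 0, 0, -1, 0, 2, -1, 0], [0, 0, 0, 0, -1, -1, 2, -1], [0, 0, -1, 0, 0, 0, -1, 2]].
All simple roots have the same length, so the diagram is simply laced. The associated Dynkin diagram is a chain of 7 nodes with one extra node attached to the third node from one end (E_8), so the type is E_8.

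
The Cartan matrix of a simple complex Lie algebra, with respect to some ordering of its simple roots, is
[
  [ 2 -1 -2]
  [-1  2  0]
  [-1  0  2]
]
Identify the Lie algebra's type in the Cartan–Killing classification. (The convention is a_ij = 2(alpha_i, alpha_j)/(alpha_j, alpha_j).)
The matrix has rank 3 with 2's on the diagonal. Reading the off-diagonal entries as Dynkin edges (a single edge where a_ij = a_ji = -1; a double or triple edge where a_ij * a_ji = 2 or 3), the diagram is a chain of 3 nodes with a double edge at one end; the terminal node there is the unique short simple root (B_3). One simple-root ordering that puts it in standard form is (alpha_2, alpha_1, alpha_3). So the algebra is type B_3, i.e. so(7).

B_3 (so(7))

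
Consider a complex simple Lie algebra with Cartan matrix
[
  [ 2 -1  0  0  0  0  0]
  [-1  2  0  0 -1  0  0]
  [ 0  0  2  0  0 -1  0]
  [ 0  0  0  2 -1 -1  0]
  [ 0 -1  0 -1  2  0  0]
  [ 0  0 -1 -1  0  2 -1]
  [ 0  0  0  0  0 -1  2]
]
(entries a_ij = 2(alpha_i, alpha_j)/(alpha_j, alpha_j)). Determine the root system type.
D_7

The matrix has rank 7 with 2's on the diagonal. Reading the off-diagonal entries as Dynkin edges (a single edge where a_ij = a_ji = -1; a double or triple edge where a_ij * a_ji = 2 or 3), the diagram is a chain of 5 nodes with a fork of two nodes at one end (D_7). One simple-root ordering that puts it in standard form is (alpha_1, alpha_2, alpha_5, alpha_4, alpha_6, alpha_3, alpha_7). So the algebra is type D_7, i.e. so(14).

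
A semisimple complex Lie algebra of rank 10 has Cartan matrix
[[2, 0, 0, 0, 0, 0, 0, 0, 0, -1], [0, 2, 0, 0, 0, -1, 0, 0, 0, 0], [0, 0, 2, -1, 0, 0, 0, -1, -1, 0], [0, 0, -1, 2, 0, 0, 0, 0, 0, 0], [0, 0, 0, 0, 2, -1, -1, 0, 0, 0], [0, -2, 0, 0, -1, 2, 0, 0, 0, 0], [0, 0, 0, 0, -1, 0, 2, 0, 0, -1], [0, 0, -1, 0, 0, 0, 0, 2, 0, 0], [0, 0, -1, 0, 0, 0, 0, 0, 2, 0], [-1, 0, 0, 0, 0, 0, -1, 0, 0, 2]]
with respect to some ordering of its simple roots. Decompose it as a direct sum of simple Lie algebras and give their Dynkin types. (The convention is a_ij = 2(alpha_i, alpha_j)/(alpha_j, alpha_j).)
The diagram associated to this matrix has two connected components: the simple roots {alpha_1, alpha_2, alpha_5, alpha_6, alpha_7, alpha_10} form a chain of 6 nodes with a double edge at one end; the terminal node there is the unique short simple root (B_6), and {alpha_3, alpha_4, alpha_8, alpha_9} form a chain of 2 nodes with a fork of two nodes at one end (D_4). A semisimple Lie algebra decomposes uniquely as the direct sum of simple ideals, one per connected component of its Dynkin diagram, so g ≅ B_6 ⊕ D_4 (dimension 78 + 28 = 106).

B_6 + D_4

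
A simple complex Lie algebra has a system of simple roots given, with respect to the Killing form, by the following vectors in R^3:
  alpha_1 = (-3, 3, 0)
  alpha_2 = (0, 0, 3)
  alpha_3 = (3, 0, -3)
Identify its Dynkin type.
B_3

Compute the Cartan integers a_ij = 2(alpha_i, alpha_j)/(alpha_j, alpha_j); the resulting 3x3 Cartan matrix is
[[2, 0, -1], [0, 2, -1], [-1, -2, 2]].
The roots have two lengths (squared-length ratio 2:1); the short ones are alpha_{2}. The associated Dynkin diagram is a chain of 3 nodes with a double edge at one end; the terminal node there is the unique short simple root (B_3), so the type is B_3 (the algebra so(7)).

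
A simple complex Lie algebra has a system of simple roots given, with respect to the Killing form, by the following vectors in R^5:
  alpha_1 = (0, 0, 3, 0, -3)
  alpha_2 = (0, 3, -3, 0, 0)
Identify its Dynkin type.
Compute the Cartan integers a_ij = 2(alpha_i, alpha_j)/(alpha_j, alpha_j); the resulting 2x2 Cartan matrix is
[[2, -1], [-1, 2]].
All simple roots have the same length, so the diagram is simply laced. The associated Dynkin diagram is a chain of 2 nodes with single edges (A_2), so the type is A_2 (the algebra sl(3)).

A_2 (sl(3))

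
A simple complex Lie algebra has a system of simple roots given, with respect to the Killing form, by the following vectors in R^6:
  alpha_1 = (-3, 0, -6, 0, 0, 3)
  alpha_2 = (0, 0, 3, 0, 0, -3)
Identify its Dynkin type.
Compute the Cartan integers a_ij = 2(alpha_i, alpha_j)/(alpha_j, alpha_j); the resulting 2x2 Cartan matrix is
[[2, -3], [-1, 2]].
The roots have two lengths (squared-length ratio 3:1); the short ones are alpha_{2}. The associated Dynkin diagram is two nodes joined by a triple edge (G_2), so the type is G_2.

G2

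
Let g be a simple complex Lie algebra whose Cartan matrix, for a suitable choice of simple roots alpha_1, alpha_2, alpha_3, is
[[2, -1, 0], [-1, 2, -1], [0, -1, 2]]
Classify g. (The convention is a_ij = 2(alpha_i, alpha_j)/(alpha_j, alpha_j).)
The matrix has rank 3 with 2's on the diagonal. Reading the off-diagonal entries as Dynkin edges (a single edge where a_ij = a_ji = -1; a double or triple edge where a_ij * a_ji = 2 or 3), the diagram is a chain of 3 nodes with single edges (A_3). One simple-root ordering that puts it in standard form is (alpha_3, alpha_2, alpha_1). So the algebra is type A_3, i.e. sl(4).

A3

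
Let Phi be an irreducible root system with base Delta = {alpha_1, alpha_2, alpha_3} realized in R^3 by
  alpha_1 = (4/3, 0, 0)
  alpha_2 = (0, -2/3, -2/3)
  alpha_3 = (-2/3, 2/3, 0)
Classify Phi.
C_3

Compute the Cartan integers a_ij = 2(alpha_i, alpha_j)/(alpha_j, alpha_j); the resulting 3x3 Cartan matrix is
[[2, 0, -2], [0, 2, -1], [-1, -1, 2]].
The roots have two lengths (squared-length ratio 2:1); the short ones are alpha_{2,3}. The associated Dynkin diagram is a chain of 3 nodes with a double edge at one end; the terminal node there is the unique long simple root (C_3), so the type is C_3 (the algebra sp(6)).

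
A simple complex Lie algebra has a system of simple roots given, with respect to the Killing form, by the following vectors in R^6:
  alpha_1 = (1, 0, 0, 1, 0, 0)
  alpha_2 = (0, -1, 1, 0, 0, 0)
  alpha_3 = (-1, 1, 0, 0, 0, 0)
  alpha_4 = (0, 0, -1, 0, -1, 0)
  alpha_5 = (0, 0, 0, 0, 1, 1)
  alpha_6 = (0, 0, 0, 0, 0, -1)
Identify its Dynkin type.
type B_6

Compute the Cartan integers a_ij = 2(alpha_i, alpha_j)/(alpha_j, alpha_j); the resulting 6x6 Cartan matrix is
[[2, 0, -1, 0, 0, 0], [0, 2, -1, -1, 0, 0], [-1, -1, 2, 0, 0, 0], [0, -1, 0, 2, -1, 0], [0, 0, 0, -1, 2, -2], [0, 0, 0, 0, -1, 2]].
The roots have two lengths (squared-length ratio 2:1); the short ones are alpha_{6}. The associated Dynkin diagram is a chain of 6 nodes with a double edge at one end; the terminal node there is the unique short simple root (B_6), so the type is B_6 (the algebra so(13)).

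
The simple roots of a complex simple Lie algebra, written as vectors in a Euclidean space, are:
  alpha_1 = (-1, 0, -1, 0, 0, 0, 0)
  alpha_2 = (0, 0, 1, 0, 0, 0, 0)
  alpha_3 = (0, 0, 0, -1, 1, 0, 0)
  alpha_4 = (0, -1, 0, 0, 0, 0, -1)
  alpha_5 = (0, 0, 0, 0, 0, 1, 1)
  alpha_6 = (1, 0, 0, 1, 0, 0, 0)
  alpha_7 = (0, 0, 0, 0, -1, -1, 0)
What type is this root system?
Compute the Cartan integers a_ij = 2(alpha_i, alpha_j)/(alpha_j, alpha_j); the resulting 7x7 Cartan matrix is
[[2, -2, 0, 0, 0, -1, 0], [-1, 2, 0, 0, 0, 0, 0], [0, 0, 2, 0, 0, -1, -1], [0, 0, 0, 2, -1, 0, 0], [0, 0, 0, -1, 2, 0, -1], [-1, 0, -1, 0, 0, 2, 0], [0, 0, -1, 0, -1, 0, 2]].
The roots have two lengths (squared-length ratio 2:1); the short ones are alpha_{2}. The associated Dynkin diagram is a chain of 7 nodes with a double edge at one end; the terminal node there is the unique short simple root (B_7), so the type is B_7 (the algebra so(15)).

B7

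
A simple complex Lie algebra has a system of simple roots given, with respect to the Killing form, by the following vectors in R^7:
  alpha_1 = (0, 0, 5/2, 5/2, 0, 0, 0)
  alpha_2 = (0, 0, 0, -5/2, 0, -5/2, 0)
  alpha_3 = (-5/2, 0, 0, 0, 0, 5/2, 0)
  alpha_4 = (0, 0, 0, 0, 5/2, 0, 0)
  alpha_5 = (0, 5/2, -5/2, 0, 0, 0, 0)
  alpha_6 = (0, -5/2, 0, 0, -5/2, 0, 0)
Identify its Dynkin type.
Compute the Cartan integers a_ij = 2(alpha_i, alpha_j)/(alpha_j, alpha_j); the resulting 6x6 Cartan matrix is
[[2, -1, 0, 0, -1, 0], [-1, 2, -1, 0, 0, 0], [0, -1, 2, 0, 0, 0], [0, 0, 0, 2, 0, -1], [-1, 0, 0, 0, 2, -1], [0, 0, 0, -2, -1, 2]].
The roots have two lengths (squared-length ratio 2:1); the short ones are alpha_{4}. The associated Dynkin diagram is a chain of 6 nodes with a double edge at one end; the terminal node there is the unique short simple root (B_6), so the type is B_6 (the algebra so(13)).

B_6 (so(13))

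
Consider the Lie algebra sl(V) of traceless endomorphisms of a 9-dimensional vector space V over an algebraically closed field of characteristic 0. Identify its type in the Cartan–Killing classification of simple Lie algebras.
This is sl(9), which has dimension 9^2 - 1 = 80 and rank 9 - 1 = 8 (a Cartan subalgebra is the diagonal traceless matrices). In the classification of classical Lie algebras, the special linear algebra sl(n+1) has type A_n; here n = 8, so the Dynkin diagram is a chain of 8 nodes with single edges (A_8). Hence the type is A_8.

A_8 (sl(9))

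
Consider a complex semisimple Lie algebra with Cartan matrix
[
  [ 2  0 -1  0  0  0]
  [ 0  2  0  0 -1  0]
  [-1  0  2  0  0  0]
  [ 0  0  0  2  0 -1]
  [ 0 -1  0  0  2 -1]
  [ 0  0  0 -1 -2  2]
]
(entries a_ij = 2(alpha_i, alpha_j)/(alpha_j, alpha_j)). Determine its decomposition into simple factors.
The diagram associated to this matrix has two connected components: the simple roots {alpha_1, alpha_3} form a chain of 2 nodes with single edges (A_2), and {alpha_2, alpha_4, alpha_5, alpha_6} form a chain of 4 nodes with a double edge between the middle two (F_4). A semisimple Lie algebra decomposes uniquely as the direct sum of simple ideals, one per connected component of its Dynkin diagram, so g ≅ A_2 ⊕ F_4 (dimension 8 + 52 = 60).

A_2 (sl(3)) + F_4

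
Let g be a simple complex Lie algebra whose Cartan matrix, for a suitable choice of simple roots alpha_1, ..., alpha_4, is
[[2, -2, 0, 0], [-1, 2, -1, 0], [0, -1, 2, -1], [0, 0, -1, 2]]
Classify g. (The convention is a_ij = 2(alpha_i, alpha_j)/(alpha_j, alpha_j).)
type C_4

The matrix has rank 4 with 2's on the diagonal. Reading the off-diagonal entries as Dynkin edges (a single edge where a_ij = a_ji = -1; a double or triple edge where a_ij * a_ji = 2 or 3), the diagram is a chain of 4 nodes with a double edge at one end; the terminal node there is the unique long simple root (C_4). One simple-root ordering that puts it in standard form is (alpha_4, alpha_3, alpha_2, alpha_1). So the algebra is type C_4, i.e. sp(8).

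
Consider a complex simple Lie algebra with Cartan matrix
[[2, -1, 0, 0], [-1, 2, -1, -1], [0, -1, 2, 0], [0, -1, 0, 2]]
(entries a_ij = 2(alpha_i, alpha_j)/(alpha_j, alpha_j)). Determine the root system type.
The matrix has rank 4 with 2's on the diagonal. Reading the off-diagonal entries as Dynkin edges (a single edge where a_ij = a_ji = -1; a double or triple edge where a_ij * a_ji = 2 or 3), the diagram is a chain of 2 nodes with a fork of two nodes at one end (D_4). One simple-root ordering that puts it in standard form is (alpha_1, alpha_2, alpha_3, alpha_4). So the algebra is type D_4, i.e. so(8).

D_4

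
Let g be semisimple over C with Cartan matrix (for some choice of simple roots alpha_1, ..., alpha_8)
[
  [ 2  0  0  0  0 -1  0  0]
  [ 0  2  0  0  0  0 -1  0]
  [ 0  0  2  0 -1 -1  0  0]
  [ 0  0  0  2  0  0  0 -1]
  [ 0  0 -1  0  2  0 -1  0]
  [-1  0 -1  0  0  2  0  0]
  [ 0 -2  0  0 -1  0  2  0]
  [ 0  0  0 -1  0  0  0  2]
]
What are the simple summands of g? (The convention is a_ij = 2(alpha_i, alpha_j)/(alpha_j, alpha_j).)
The diagram associated to this matrix has two connected components: the simple roots {alpha_4, alpha_8} form a chain of 2 nodes with single edges (A_2), and {alpha_1, alpha_2, alpha_3, alpha_5, alpha_6, alpha_7} form a chain of 6 nodes with a double edge at one end; the terminal node there is the unique short simple root (B_6). A semisimple Lie algebra decomposes uniquely as the direct sum of simple ideals, one per connected component of its Dynkin diagram, so g ≅ A_2 ⊕ B_6 (dimension 8 + 78 = 86).

type A_2 ⊕ type B_6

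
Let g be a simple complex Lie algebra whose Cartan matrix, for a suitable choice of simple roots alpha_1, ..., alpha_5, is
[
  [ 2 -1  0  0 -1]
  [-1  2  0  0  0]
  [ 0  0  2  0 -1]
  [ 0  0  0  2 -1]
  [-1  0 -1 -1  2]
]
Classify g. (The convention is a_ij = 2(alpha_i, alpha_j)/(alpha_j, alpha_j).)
The matrix has rank 5 with 2's on the diagonal. Reading the off-diagonal entries as Dynkin edges (a single edge where a_ij = a_ji = -1; a double or triple edge where a_ij * a_ji = 2 or 3), the diagram is a chain of 3 nodes with a fork of two nodes at one end (D_5). One simple-root ordering that puts it in standard form is (alpha_2, alpha_1, alpha_5, alpha_4, alpha_3). So the algebra is type D_5, i.e. so(10).

D_5 (so(10))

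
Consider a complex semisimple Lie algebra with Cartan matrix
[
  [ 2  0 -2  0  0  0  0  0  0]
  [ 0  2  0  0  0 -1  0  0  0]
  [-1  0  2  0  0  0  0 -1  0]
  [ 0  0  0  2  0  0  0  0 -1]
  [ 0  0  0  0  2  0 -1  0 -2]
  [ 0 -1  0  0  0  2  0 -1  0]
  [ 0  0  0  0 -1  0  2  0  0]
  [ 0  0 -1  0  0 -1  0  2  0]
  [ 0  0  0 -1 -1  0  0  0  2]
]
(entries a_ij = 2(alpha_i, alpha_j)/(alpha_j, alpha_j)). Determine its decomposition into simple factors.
C_5 ⊕ F_4

The diagram associated to this matrix has two connected components: the simple roots {alpha_1, alpha_2, alpha_3, alpha_6, alpha_8} form a chain of 5 nodes with a double edge at one end; the terminal node there is the unique long simple root (C_5), and {alpha_4, alpha_5, alpha_7, alpha_9} form a chain of 4 nodes with a double edge between the middle two (F_4). A semisimple Lie algebra decomposes uniquely as the direct sum of simple ideals, one per connected component of its Dynkin diagram, so g ≅ C_5 ⊕ F_4 (dimension 55 + 52 = 107).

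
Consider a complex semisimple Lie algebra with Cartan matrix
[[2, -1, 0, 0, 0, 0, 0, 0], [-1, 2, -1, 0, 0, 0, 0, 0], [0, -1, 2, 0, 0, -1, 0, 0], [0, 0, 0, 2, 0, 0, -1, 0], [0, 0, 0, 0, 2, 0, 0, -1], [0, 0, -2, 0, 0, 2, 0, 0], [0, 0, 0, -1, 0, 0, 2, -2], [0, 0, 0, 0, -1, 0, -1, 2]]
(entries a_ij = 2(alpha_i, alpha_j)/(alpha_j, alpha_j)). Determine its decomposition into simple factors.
C_4 ⊕ F_4

The diagram associated to this matrix has two connected components: the simple roots {alpha_1, alpha_2, alpha_3, alpha_6} form a chain of 4 nodes with a double edge at one end; the terminal node there is the unique long simple root (C_4), and {alpha_4, alpha_5, alpha_7, alpha_8} form a chain of 4 nodes with a double edge between the middle two (F_4). A semisimple Lie algebra decomposes uniquely as the direct sum of simple ideals, one per connected component of its Dynkin diagram, so g ≅ C_4 ⊕ F_4 (dimension 36 + 52 = 88).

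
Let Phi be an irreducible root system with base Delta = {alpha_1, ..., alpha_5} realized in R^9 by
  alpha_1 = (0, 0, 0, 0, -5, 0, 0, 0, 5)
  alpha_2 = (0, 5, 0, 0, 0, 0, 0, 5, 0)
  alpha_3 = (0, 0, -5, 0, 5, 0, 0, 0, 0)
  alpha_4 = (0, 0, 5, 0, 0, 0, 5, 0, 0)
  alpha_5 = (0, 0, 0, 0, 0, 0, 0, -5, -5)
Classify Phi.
A_5 (sl(6))

Compute the Cartan integers a_ij = 2(alpha_i, alpha_j)/(alpha_j, alpha_j); the resulting 5x5 Cartan matrix is
[[2, 0, -1, 0, -1], [0, 2, 0, 0, -1], [-1, 0, 2, -1, 0], [0, 0, -1, 2, 0], [-1, -1, 0, 0, 2]].
All simple roots have the same length, so the diagram is simply laced. The associated Dynkin diagram is a chain of 5 nodes with single edges (A_5), so the type is A_5 (the algebra sl(6)).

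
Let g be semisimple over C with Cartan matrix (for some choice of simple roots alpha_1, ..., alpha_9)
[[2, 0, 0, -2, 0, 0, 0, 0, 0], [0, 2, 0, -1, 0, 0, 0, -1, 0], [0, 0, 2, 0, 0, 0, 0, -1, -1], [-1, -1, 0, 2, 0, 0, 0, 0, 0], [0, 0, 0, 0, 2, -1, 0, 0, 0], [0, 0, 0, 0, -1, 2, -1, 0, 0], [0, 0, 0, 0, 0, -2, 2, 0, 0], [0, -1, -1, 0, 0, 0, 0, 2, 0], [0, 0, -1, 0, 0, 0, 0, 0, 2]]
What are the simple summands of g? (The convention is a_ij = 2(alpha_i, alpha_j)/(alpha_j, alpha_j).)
The diagram associated to this matrix has two connected components: the simple roots {alpha_5, alpha_6, alpha_7} form a chain of 3 nodes with a double edge at one end; the terminal node there is the unique long simple root (C_3), and {alpha_1, alpha_2, alpha_3, alpha_4, alpha_8, alpha_9} form a chain of 6 nodes with a double edge at one end; the terminal node there is the unique long simple root (C_6). A semisimple Lie algebra decomposes uniquely as the direct sum of simple ideals, one per connected component of its Dynkin diagram, so g ≅ C_3 ⊕ C_6 (dimension 21 + 78 = 99).

C3 ⊕ C6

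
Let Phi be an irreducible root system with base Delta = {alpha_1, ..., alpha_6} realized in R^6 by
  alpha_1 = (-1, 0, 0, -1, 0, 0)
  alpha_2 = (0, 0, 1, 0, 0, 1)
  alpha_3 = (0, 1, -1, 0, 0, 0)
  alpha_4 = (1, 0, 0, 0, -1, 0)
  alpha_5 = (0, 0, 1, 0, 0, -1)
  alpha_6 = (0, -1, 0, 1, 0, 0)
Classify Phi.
type D_6

Compute the Cartan integers a_ij = 2(alpha_i, alpha_j)/(alpha_j, alpha_j); the resulting 6x6 Cartan matrix is
[[2, 0, 0, -1, 0, -1], [0, 2, -1, 0, 0, 0], [0, -1, 2, 0, -1, -1], [-1, 0, 0, 2, 0, 0], [0, 0, -1, 0, 2, 0], [-1, 0, -1, 0, 0, 2]].
All simple roots have the same length, so the diagram is simply laced. The associated Dynkin diagram is a chain of 4 nodes with a fork of two nodes at one end (D_6), so the type is D_6 (the algebra so(12)).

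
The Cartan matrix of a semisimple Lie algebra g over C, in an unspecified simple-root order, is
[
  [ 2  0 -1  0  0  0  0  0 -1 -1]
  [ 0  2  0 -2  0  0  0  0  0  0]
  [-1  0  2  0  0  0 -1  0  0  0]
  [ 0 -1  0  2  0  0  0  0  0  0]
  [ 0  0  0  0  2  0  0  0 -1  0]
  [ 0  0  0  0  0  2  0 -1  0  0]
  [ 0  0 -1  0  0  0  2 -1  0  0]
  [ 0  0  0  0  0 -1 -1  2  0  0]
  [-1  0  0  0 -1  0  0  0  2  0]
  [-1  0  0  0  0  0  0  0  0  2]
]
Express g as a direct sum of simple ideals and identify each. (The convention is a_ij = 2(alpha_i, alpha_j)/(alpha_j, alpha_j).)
B_2 (so(5)) ⊕ E_8

The diagram associated to this matrix has two connected components: the simple roots {alpha_2, alpha_4} form a chain of 2 nodes with a double edge at one end; the terminal node there is the unique short simple root (B_2), and {alpha_1, alpha_3, alpha_5, alpha_6, alpha_7, alpha_8, alpha_9, alpha_10} form a chain of 7 nodes with one extra node attached to the third node from one end (E_8). A semisimple Lie algebra decomposes uniquely as the direct sum of simple ideals, one per connected component of its Dynkin diagram, so g ≅ B_2 ⊕ E_8 (dimension 10 + 248 = 258).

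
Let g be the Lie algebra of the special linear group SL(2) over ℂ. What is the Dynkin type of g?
This is sl(2), which has dimension 2^2 - 1 = 3 and rank 2 - 1 = 1 (a Cartan subalgebra is the diagonal traceless matrices). In the classification of classical Lie algebras, the special linear algebra sl(n+1) has type A_n; here n = 1, so the Dynkin diagram is a chain of 1 nodes with single edges (A_1). Hence the type is A_1.

A_1 (sl(2))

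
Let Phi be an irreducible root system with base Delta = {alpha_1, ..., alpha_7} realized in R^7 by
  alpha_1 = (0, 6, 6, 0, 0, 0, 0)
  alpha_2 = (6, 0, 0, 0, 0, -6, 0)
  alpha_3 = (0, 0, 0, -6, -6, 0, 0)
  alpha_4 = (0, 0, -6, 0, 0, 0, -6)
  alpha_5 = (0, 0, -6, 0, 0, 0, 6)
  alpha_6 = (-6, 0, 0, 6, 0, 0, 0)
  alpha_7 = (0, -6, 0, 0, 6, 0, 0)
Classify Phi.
Compute the Cartan integers a_ij = 2(alpha_i, alpha_j)/(alpha_j, alpha_j); the resulting 7x7 Cartan matrix is
[[2, 0, 0, -1, -1, 0, -1], [0, 2, 0, 0, 0, -1, 0], [0, 0, 2, 0, 0, -1, -1], [-1, 0, 0, 2, 0, 0, 0], [-1, 0, 0, 0, 2, 0, 0], [0, -1, -1, 0, 0, 2, 0], [-1, 0, -1, 0, 0, 0, 2]].
All simple roots have the same length, so the diagram is simply laced. The associated Dynkin diagram is a chain of 5 nodes with a fork of two nodes at one end (D_7), so the type is D_7 (the algebra so(14)).

type D_7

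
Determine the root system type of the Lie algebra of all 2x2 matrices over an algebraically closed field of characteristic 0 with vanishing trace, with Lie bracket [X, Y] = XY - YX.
This is sl(2), which has dimension 2^2 - 1 = 3 and rank 2 - 1 = 1 (a Cartan subalgebra is the diagonal traceless matrices). In the classification of classical Lie algebras, the special linear algebra sl(n+1) has type A_n; here n = 1, so the Dynkin diagram is a chain of 1 nodes with single edges (A_1). Hence the type is A_1.

type A_1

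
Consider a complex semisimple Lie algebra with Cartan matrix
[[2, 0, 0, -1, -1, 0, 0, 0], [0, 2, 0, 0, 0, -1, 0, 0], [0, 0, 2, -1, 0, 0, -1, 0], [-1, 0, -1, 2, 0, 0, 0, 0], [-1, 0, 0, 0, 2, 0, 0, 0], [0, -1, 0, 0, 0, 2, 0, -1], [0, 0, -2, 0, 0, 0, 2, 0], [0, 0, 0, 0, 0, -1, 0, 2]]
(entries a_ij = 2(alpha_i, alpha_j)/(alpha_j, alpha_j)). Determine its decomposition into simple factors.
type A_3 ⊕ type C_5

The diagram associated to this matrix has two connected components: the simple roots {alpha_2, alpha_6, alpha_8} form a chain of 3 nodes with single edges (A_3), and {alpha_1, alpha_3, alpha_4, alpha_5, alpha_7} form a chain of 5 nodes with a double edge at one end; the terminal node there is the unique long simple root (C_5). A semisimple Lie algebra decomposes uniquely as the direct sum of simple ideals, one per connected component of its Dynkin diagram, so g ≅ A_3 ⊕ C_5 (dimension 15 + 55 = 70).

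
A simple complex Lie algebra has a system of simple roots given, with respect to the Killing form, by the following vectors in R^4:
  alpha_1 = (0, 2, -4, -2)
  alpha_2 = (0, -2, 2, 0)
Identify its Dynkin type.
Compute the Cartan integers a_ij = 2(alpha_i, alpha_j)/(alpha_j, alpha_j); the resulting 2x2 Cartan matrix is
[[2, -3], [-1, 2]].
The roots have two lengths (squared-length ratio 3:1); the short ones are alpha_{2}. The associated Dynkin diagram is two nodes joined by a triple edge (G_2), so the type is G_2.

type G_2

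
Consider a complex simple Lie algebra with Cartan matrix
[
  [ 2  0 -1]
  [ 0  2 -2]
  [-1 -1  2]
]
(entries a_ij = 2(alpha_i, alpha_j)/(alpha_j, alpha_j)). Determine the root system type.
C3

The matrix has rank 3 with 2's on the diagonal. Reading the off-diagonal entries as Dynkin edges (a single edge where a_ij = a_ji = -1; a double or triple edge where a_ij * a_ji = 2 or 3), the diagram is a chain of 3 nodes with a double edge at one end; the terminal node there is the unique long simple root (C_3). One simple-root ordering that puts it in standard form is (alpha_1, alpha_3, alpha_2). So the algebra is type C_3, i.e. sp(6).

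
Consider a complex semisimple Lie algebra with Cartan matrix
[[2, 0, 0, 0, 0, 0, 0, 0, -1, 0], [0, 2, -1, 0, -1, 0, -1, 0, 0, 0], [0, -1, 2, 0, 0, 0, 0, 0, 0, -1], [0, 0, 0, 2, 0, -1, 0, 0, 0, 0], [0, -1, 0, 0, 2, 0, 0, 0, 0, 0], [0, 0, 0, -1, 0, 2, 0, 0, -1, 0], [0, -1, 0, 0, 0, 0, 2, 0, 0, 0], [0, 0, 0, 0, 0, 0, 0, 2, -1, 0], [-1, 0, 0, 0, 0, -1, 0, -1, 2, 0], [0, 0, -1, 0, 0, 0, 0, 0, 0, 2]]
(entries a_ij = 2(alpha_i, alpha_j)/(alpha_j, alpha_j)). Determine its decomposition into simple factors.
type D_5 ⊕ type D_5

The diagram associated to this matrix has two connected components: the simple roots {alpha_2, alpha_3, alpha_5, alpha_7, alpha_10} form a chain of 3 nodes with a fork of two nodes at one end (D_5), and {alpha_1, alpha_4, alpha_6, alpha_8, alpha_9} form a chain of 3 nodes with a fork of two nodes at one end (D_5). A semisimple Lie algebra decomposes uniquely as the direct sum of simple ideals, one per connected component of its Dynkin diagram, so g ≅ D_5 ⊕ D_5 (dimension 45 + 45 = 90).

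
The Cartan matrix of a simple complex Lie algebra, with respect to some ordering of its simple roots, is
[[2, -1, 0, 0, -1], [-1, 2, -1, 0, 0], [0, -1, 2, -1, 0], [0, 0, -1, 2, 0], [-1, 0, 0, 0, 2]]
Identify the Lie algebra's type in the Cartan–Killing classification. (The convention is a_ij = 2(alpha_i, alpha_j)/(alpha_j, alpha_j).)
The matrix has rank 5 with 2's on the diagonal. Reading the off-diagonal entries as Dynkin edges (a single edge where a_ij = a_ji = -1; a double or triple edge where a_ij * a_ji = 2 or 3), the diagram is a chain of 5 nodes with single edges (A_5). One simple-root ordering that puts it in standard form is (alpha_4, alpha_3, alpha_2, alpha_1, alpha_5). So the algebra is type A_5, i.e. sl(6).

A_5 (sl(6))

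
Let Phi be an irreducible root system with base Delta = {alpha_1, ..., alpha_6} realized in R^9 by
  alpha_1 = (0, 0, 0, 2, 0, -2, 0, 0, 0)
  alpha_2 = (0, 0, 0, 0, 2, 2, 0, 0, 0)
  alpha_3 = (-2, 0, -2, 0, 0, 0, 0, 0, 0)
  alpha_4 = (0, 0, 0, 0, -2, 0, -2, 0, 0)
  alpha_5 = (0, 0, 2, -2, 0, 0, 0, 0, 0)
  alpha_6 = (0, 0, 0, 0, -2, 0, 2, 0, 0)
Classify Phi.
D6

Compute the Cartan integers a_ij = 2(alpha_i, alpha_j)/(alpha_j, alpha_j); the resulting 6x6 Cartan matrix is
[[2, -1, 0, 0, -1, 0], [-1, 2, 0, -1, 0, -1], [0, 0, 2, 0, -1, 0], [0, -1, 0, 2, 0, 0], [-1, 0, -1, 0, 2, 0], [0, -1, 0, 0, 0, 2]].
All simple roots have the same length, so the diagram is simply laced. The associated Dynkin diagram is a chain of 4 nodes with a fork of two nodes at one end (D_6), so the type is D_6 (the algebra so(12)).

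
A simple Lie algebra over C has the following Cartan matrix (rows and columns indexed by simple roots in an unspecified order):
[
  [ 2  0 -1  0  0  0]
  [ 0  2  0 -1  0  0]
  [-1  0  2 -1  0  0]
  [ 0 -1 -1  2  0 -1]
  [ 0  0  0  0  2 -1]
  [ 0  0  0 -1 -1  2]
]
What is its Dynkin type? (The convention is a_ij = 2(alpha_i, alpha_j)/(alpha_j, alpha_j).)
E_6

The matrix has rank 6 with 2's on the diagonal. Reading the off-diagonal entries as Dynkin edges (a single edge where a_ij = a_ji = -1; a double or triple edge where a_ij * a_ji = 2 or 3), the diagram is a chain of 5 nodes with one extra node attached to the third node from one end (E_6). One simple-root ordering that puts it in standard form is (alpha_1, alpha_2, alpha_3, alpha_4, alpha_6, alpha_5). So the algebra is type E_6.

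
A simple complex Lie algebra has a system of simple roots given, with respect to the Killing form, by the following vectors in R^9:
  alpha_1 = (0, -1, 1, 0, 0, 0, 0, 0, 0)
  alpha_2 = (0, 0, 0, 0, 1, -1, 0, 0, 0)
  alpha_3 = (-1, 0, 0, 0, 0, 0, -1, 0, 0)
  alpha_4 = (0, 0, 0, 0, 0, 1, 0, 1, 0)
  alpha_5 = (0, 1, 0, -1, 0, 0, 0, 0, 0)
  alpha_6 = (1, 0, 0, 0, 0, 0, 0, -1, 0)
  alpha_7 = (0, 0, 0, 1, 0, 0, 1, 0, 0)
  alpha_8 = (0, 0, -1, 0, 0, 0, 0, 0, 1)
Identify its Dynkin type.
A_8 (sl(9))

Compute the Cartan integers a_ij = 2(alpha_i, alpha_j)/(alpha_j, alpha_j); the resulting 8x8 Cartan matrix is
[[2, 0, 0, 0, -1, 0, 0, -1], [0, 2, 0, -1, 0, 0, 0, 0], [0, 0, 2, 0, 0, -1, -1, 0], [0, -1, 0, 2, 0, -1, 0, 0], [-1, 0, 0, 0, 2, 0, -1, 0], [0, 0, -1, -1, 0, 2, 0, 0], [0, 0, -1, 0, -1, 0, 2, 0], [-1, 0, 0, 0, 0, 0, 0, 2]].
All simple roots have the same length, so the diagram is simply laced. The associated Dynkin diagram is a chain of 8 nodes with single edges (A_8), so the type is A_8 (the algebra sl(9)).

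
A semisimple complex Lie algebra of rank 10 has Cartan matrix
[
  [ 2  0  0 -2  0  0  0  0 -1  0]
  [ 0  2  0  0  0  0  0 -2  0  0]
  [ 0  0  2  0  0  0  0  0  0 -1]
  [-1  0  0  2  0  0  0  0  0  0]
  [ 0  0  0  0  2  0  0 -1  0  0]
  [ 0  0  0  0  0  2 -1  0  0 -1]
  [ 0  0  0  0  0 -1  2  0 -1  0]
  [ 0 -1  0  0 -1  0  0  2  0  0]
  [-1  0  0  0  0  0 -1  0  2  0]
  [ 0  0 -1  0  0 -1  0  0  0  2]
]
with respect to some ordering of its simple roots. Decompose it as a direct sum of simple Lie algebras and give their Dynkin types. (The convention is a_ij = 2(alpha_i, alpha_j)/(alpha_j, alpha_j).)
B_7 (so(15)) + C_3 (sp(6))

The diagram associated to this matrix has two connected components: the simple roots {alpha_1, alpha_3, alpha_4, alpha_6, alpha_7, alpha_9, alpha_10} form a chain of 7 nodes with a double edge at one end; the terminal node there is the unique short simple root (B_7), and {alpha_2, alpha_5, alpha_8} form a chain of 3 nodes with a double edge at one end; the terminal node there is the unique long simple root (C_3). A semisimple Lie algebra decomposes uniquely as the direct sum of simple ideals, one per connected component of its Dynkin diagram, so g ≅ B_7 ⊕ C_3 (dimension 105 + 21 = 126).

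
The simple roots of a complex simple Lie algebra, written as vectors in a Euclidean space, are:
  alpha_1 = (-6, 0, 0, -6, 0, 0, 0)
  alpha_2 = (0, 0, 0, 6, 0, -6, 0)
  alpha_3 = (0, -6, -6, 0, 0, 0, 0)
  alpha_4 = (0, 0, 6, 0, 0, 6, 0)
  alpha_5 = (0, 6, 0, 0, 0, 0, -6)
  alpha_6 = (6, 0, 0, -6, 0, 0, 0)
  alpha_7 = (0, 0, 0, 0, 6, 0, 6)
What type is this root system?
type D_7

Compute the Cartan integers a_ij = 2(alpha_i, alpha_j)/(alpha_j, alpha_j); the resulting 7x7 Cartan matrix is
[[2, -1, 0, 0, 0, 0, 0], [-1, 2, 0, -1, 0, -1, 0], [0, 0, 2, -1, -1, 0, 0], [0, -1, -1, 2, 0, 0, 0], [0, 0, -1, 0, 2, 0, -1], [0, -1, 0, 0, 0, 2, 0], [0, 0, 0, 0, -1, 0, 2]].
All simple roots have the same length, so the diagram is simply laced. The associated Dynkin diagram is a chain of 5 nodes with a fork of two nodes at one end (D_7), so the type is D_7 (the algebra so(14)).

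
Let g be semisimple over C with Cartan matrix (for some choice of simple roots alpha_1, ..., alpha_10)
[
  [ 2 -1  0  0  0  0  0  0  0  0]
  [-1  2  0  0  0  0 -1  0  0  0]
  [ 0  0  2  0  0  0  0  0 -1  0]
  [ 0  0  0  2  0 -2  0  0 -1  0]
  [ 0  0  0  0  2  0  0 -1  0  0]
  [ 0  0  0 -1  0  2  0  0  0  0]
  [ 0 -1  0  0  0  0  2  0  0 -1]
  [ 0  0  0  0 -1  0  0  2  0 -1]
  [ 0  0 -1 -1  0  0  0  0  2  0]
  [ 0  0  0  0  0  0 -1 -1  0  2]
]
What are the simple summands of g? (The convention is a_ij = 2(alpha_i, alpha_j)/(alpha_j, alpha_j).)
A_6 ⊕ B_4

The diagram associated to this matrix has two connected components: the simple roots {alpha_1, alpha_2, alpha_5, alpha_7, alpha_8, alpha_10} form a chain of 6 nodes with single edges (A_6), and {alpha_3, alpha_4, alpha_6, alpha_9} form a chain of 4 nodes with a double edge at one end; the terminal node there is the unique short simple root (B_4). A semisimple Lie algebra decomposes uniquely as the direct sum of simple ideals, one per connected component of its Dynkin diagram, so g ≅ A_6 ⊕ B_4 (dimension 48 + 36 = 84).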